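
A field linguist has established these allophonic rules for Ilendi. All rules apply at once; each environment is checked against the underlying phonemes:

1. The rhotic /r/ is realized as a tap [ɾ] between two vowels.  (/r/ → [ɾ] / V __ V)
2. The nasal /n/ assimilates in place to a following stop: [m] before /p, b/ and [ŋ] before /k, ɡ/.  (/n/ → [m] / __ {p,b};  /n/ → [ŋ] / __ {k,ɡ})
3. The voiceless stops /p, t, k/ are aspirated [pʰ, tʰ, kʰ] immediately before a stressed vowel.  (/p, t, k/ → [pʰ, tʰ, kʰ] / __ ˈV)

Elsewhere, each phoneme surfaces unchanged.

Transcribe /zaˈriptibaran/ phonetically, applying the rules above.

/z/ stays [z].
/a/ — not in any rule's target class → [a].
Rule 1 applies to /r/ (between /a/ and /i/: between two vowels) → [ɾ].
/i/ stays [i].
/p/ (between /i/ and /t/): rule 3 targets it, but not immediately before a stressed vowel → unchanged [p].
/t/ (between /p/ and /i/) fails the environment for rule 3, so it stays [t].
/i/ stays [i].
/b/ (between /i/ and /a/) is unaffected → [b].
/a/ (between /b/ and /r/) is unaffected → [a].
/r/ — between /a/ and /a/, between two vowels — surfaces as [ɾ] (rule 1).
/a/ stays [a].
/n/ (word-final) is in the target of rule 2 but the environment (before a labial or velar stop) is not met → [n].

[zaˈɾiptibaɾan]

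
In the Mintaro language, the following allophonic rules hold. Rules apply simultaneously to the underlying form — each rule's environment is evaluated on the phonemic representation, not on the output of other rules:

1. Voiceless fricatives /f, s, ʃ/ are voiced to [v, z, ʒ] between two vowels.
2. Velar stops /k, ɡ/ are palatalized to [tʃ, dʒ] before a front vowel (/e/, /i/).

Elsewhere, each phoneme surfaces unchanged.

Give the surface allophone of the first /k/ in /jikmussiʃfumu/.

/k/ (between /i/ and /m/) fails the environment for rule 2, so it stays [k].

[k]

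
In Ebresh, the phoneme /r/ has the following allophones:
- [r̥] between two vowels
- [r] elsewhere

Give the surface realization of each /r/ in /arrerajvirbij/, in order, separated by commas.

[r], [r], [r̥], [r]

Occurrence 1 (position 2): no conditioning environment matches → elsewhere allophone [r].
Occurrence 2 (position 3): no conditioning environment matches → elsewhere allophone [r].
Occurrence 3 (position 5): between two vowels → [r̥].
Occurrence 4 (position 10): no conditioning environment matches → elsewhere allophone [r].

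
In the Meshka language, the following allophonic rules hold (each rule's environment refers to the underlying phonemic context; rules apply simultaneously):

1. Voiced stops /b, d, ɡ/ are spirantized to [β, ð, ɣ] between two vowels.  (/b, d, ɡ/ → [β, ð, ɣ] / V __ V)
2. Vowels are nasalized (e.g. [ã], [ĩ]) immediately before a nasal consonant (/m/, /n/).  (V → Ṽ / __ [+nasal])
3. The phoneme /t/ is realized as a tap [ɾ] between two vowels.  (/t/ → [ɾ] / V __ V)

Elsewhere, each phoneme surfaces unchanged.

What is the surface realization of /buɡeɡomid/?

/b/ (word-initial) fails the environment for rule 1, so it stays [b].
/u/ — between /b/ and /ɡ/; rule 2 does not apply here → [u].
Rule 1 applies to /ɡ/ (between /u/ and /e/: between two vowels) → [ɣ].
/e/ — between /ɡ/ and /ɡ/; rule 2 does not apply here → [e].
/ɡ/ (between /e/ and /o/) occurs between two vowels → [ɣ] by rule 1.
/o/ (between /ɡ/ and /m/): before a nasal consonant, so rule 2 applies → [õ].
/i/ (between /m/ and /d/): rule 2 targets it, but not before a nasal consonant → unchanged [i].
/d/ — word-final; rule 1 does not apply here → [d].

[buɣeɣõmid]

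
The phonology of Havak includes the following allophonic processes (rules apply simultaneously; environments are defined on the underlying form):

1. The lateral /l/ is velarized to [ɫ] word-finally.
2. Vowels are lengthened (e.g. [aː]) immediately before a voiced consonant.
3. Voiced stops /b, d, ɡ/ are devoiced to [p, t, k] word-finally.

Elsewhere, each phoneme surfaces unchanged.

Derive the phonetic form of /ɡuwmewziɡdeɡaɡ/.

[ɡuːwmeːwziːɡdeːɡaːk]

/ɡ/ (word-initial) fails the environment for rule 3, so it stays [ɡ].
/u/ (between /ɡ/ and /w/) occurs before a voiced consonant → [uː] by rule 2.
/w/ stays [w].
/m/ — not in any rule's target class → [m].
/e/ (between /m/ and /w/): before a voiced consonant, so rule 2 applies → [eː].
/w/ — not in any rule's target class → [w].
/z/ (between /w/ and /i/) is unaffected → [z].
/i/ (between /z/ and /ɡ/) occurs before a voiced consonant → [iː] by rule 2.
/ɡ/ (between /i/ and /d/) fails the environment for rule 3, so it stays [ɡ].
/d/ (between /ɡ/ and /e/) is in the target of rule 3 but the environment (word-finally) is not met → [d].
/e/ (between /d/ and /ɡ/) occurs before a voiced consonant → [eː] by rule 2.
/ɡ/ (between /e/ and /a/) fails the environment for rule 3, so it stays [ɡ].
/a/ — between /ɡ/ and /ɡ/, before a voiced consonant — surfaces as [aː] (rule 2).
/ɡ/ (word-final): word-finally, so rule 3 applies → [k].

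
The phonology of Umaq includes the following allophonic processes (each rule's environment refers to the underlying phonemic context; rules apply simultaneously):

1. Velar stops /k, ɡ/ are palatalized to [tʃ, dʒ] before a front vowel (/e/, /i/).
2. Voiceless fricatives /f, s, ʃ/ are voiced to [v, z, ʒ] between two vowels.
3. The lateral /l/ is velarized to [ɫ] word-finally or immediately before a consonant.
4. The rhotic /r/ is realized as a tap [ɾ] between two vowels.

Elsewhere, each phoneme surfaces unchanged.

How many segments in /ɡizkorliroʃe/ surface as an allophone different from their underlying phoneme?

3

Segments that undergo a rule: /ɡ/ → [dʒ] (rule 1); /r/ → [ɾ] (rule 4); /ʃ/ → [ʒ] (rule 2).
All other segments surface unchanged.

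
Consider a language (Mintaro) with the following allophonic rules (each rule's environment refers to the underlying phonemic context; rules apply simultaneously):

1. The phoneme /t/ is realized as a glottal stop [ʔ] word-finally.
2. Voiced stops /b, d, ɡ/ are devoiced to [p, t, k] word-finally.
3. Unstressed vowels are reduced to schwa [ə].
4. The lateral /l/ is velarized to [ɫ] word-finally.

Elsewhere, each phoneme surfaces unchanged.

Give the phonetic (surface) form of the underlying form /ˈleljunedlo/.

[ˈleljənədlə]

/l/ (word-initial) is in the target of rule 4 but the environment (word-finally) is not met → [l].
/e/ — between /l/ and /l/; rule 3 does not apply here → [e].
/l/ (between /e/ and /j/) fails the environment for rule 4, so it stays [l].
/u/ — between /j/ and /n/, in an unstressed syllable — surfaces as [ə] (rule 3).
/e/ (between /n/ and /d/) occurs in an unstressed syllable → [ə] by rule 3.
/d/ (between /e/ and /l/) is in the target of rule 2 but the environment (word-finally) is not met → [d].
/l/ (between /d/ and /o/) is in the target of rule 4 but the environment (word-finally) is not met → [l].
Rule 3 applies to /o/ (word-final: in an unstressed syllable) → [ə].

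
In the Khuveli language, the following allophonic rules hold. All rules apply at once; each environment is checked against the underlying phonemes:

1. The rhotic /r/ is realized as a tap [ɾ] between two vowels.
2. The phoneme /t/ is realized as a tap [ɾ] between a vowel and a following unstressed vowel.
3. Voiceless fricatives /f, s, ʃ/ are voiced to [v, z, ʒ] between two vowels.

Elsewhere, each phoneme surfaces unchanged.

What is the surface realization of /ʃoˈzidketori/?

[ʃoˈzidkeɾoɾi]

/ʃ/ (word-initial) fails the environment for rule 3, so it stays [ʃ].
/o/ (between /ʃ/ and /z/): no rule targets it → [o].
/z/ stays [z].
/i/ — not in any rule's target class → [i].
/d/ (between /i/ and /k/) is unaffected → [d].
/k/ (between /d/ and /e/): no rule targets it → [k].
/e/ (between /k/ and /t/) is unaffected → [e].
/t/ — between /e/ and /o/, between a vowel and a following unstressed vowel — surfaces as [ɾ] (rule 2).
/o/ stays [o].
Rule 1 applies to /r/ (between /o/ and /i/: between two vowels) → [ɾ].
/i/ — not in any rule's target class → [i].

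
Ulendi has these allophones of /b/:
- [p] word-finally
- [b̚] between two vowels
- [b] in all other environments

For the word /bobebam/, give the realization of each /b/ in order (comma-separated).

[b], [b̚], [b̚]

Occurrence 1 (position 1): no conditioning environment matches → elsewhere allophone [b].
Occurrence 2 (position 3): between two vowels → [b̚].
Occurrence 3 (position 5): between two vowels → [b̚].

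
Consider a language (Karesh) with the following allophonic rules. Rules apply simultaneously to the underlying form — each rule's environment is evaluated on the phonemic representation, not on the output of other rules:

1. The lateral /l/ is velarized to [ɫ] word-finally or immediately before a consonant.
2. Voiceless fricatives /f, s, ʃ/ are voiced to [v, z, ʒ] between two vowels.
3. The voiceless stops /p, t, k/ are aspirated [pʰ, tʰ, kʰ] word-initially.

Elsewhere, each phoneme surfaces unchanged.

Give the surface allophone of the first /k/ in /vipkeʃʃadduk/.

/k/ — between /p/ and /e/; rule 3 does not apply here → [k].

[k]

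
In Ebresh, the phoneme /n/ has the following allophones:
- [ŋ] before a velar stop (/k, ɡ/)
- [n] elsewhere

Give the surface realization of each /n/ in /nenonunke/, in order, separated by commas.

[n], [n], [n], [ŋ]

Occurrence 1 (position 1): no conditioning environment matches → elsewhere allophone [n].
Occurrence 2 (position 3): no conditioning environment matches → elsewhere allophone [n].
Occurrence 3 (position 5): no conditioning environment matches → elsewhere allophone [n].
Occurrence 4 (position 7): before a velar stop → [ŋ].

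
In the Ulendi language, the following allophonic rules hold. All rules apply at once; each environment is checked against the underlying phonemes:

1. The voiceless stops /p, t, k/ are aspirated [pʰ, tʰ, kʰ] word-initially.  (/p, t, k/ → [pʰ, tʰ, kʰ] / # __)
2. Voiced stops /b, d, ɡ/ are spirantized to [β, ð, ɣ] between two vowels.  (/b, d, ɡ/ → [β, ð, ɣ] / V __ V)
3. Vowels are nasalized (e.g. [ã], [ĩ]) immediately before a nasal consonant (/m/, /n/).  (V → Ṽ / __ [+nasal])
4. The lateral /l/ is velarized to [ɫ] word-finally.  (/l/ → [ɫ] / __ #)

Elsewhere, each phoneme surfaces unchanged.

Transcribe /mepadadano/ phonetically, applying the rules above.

[mepaðaðãno]

/e/ (between /m/ and /p/) fails the environment for rule 3, so it stays [e].
/p/ (between /e/ and /a/) fails the environment for rule 1, so it stays [p].
/a/ (between /p/ and /d/): rule 3 targets it, but not before a nasal consonant → unchanged [a].
/d/ (between /a/ and /a/): between two vowels, so rule 2 applies → [ð].
/a/ (between /d/ and /d/) fails the environment for rule 3, so it stays [a].
/d/ (between /a/ and /a/): between two vowels, so rule 2 applies → [ð].
/a/ (between /d/ and /n/) occurs before a nasal consonant → [ã] by rule 3.
/o/ (word-final) is in the target of rule 3 but the environment (before a nasal consonant) is not met → [o].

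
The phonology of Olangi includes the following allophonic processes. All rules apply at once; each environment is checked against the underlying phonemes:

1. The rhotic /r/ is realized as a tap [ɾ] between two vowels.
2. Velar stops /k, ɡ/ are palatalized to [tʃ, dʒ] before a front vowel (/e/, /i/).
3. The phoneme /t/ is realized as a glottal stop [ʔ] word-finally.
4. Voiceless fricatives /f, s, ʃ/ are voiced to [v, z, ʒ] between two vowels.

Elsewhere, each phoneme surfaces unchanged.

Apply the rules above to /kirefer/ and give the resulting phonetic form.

[tʃiɾever]

/k/ — word-initial, before a front vowel — surfaces as [tʃ] (rule 2).
/r/ (between /i/ and /e/): between two vowels, so rule 1 applies → [ɾ].
Rule 4 applies to /f/ (between /e/ and /e/: between two vowels) → [v].
/r/ (word-final): rule 1 targets it, but not between two vowels → unchanged [r].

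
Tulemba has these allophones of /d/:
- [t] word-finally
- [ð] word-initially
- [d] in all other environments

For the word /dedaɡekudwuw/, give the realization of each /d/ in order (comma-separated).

[ð], [d], [d]

Occurrence 1 (position 1): word-initially → [ð].
Occurrence 2 (position 3): no conditioning environment matches → elsewhere allophone [d].
Occurrence 3 (position 9): no conditioning environment matches → elsewhere allophone [d].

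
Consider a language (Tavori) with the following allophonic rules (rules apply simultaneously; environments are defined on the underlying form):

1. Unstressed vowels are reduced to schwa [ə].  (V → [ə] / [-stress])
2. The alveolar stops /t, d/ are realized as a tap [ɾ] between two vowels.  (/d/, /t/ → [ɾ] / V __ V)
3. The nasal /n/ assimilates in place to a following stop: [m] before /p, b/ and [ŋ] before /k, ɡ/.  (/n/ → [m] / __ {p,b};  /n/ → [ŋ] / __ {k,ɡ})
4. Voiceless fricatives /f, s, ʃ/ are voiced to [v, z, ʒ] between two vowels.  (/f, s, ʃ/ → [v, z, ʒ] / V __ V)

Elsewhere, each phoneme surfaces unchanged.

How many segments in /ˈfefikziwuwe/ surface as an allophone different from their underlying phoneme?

5

Segments that undergo a rule: /f/ → [v] (rule 4); /i/ → [ə] (rule 1); /i/ → [ə] (rule 1); /u/ → [ə] (rule 1); /e/ → [ə] (rule 1).
All other segments surface unchanged.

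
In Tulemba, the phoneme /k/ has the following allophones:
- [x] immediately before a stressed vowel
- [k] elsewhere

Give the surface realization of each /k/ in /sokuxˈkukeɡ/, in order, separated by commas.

Occurrence 1 (position 3): no conditioning environment matches → elsewhere allophone [k].
Occurrence 2 (position 6): immediately before a stressed vowel → [x].
Occurrence 3 (position 8): no conditioning environment matches → elsewhere allophone [k].

[k], [x], [k]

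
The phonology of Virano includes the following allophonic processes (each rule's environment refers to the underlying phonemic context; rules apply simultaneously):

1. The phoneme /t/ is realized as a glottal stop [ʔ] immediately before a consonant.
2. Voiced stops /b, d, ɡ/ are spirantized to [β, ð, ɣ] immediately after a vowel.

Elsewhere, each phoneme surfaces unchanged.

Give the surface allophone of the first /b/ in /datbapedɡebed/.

/b/ (between /t/ and /a/) is in the target of rule 2 but the environment (immediately after a vowel) is not met → [b].

[b]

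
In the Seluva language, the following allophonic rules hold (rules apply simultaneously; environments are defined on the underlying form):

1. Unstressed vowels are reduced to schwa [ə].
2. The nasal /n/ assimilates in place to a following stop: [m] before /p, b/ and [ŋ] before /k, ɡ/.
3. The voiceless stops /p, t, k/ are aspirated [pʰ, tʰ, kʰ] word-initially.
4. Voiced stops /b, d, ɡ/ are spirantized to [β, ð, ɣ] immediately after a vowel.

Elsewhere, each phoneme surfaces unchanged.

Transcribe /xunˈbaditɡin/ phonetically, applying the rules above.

[xəmˈbaðətɡən]

/x/ — not in any rule's target class → [x].
/u/ (between /x/ and /n/) occurs in an unstressed syllable → [ə] by rule 1.
/n/ (between /u/ and /b/): before a labial or velar stop, so rule 2 applies → [m].
/b/ (between /n/ and /a/) is in the target of rule 4 but the environment (immediately after a vowel) is not met → [b].
/a/ (between /b/ and /d/): rule 1 targets it, but not in an unstressed syllable → unchanged [a].
/d/ (between /a/ and /i/) occurs immediately after a vowel → [ð] by rule 4.
/i/ (between /d/ and /t/) occurs in an unstressed syllable → [ə] by rule 1.
/t/ (between /i/ and /ɡ/): rule 3 targets it, but not word-initially → unchanged [t].
/ɡ/ (between /t/ and /i/): rule 4 targets it, but not immediately after a vowel → unchanged [ɡ].
/i/ (between /ɡ/ and /n/): in an unstressed syllable, so rule 1 applies → [ə].
/n/ (word-final) fails the environment for rule 2, so it stays [n].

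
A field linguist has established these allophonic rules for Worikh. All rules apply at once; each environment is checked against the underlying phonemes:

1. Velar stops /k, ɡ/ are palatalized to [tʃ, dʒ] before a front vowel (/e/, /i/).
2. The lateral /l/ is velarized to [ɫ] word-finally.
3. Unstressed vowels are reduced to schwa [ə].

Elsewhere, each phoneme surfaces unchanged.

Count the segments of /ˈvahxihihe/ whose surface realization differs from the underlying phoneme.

Segments that undergo a rule: /i/ → [ə] (rule 3); /i/ → [ə] (rule 3); /e/ → [ə] (rule 3).
All other segments surface unchanged.

3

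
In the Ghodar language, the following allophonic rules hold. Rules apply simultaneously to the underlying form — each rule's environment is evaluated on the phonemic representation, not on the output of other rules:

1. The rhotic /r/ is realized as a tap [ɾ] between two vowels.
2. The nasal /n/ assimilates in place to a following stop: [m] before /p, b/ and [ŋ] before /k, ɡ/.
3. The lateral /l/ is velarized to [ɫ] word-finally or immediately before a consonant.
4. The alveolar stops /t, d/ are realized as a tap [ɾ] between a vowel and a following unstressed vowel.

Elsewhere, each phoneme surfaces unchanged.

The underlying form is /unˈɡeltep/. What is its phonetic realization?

/u/ stays [u].
/n/ (between /u/ and /ɡ/) occurs before a labial or velar stop → [ŋ] by rule 2.
/ɡ/ — not in any rule's target class → [ɡ].
/e/ stays [e].
/l/ (between /e/ and /t/) occurs word-finally or immediately before a consonant → [ɫ] by rule 3.
/t/ — between /l/ and /e/; rule 4 does not apply here → [t].
/e/ — not in any rule's target class → [e].
/p/ stays [p].

[uŋˈɡeɫtep]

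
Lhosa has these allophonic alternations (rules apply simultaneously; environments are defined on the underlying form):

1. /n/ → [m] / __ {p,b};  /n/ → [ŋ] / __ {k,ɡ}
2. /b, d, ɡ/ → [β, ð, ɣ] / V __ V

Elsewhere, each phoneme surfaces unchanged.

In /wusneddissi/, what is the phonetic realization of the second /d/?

[d]

/d/ — between /d/ and /i/; rule 2 does not apply here → [d].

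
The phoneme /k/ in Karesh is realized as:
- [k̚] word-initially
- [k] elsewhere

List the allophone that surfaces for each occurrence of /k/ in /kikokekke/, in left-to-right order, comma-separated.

[k̚], [k], [k], [k], [k]

Occurrence 1 (position 1): word-initially → [k̚].
Occurrence 2 (position 3): no conditioning environment matches → elsewhere allophone [k].
Occurrence 3 (position 5): no conditioning environment matches → elsewhere allophone [k].
Occurrence 4 (position 7): no conditioning environment matches → elsewhere allophone [k].
Occurrence 5 (position 8): no conditioning environment matches → elsewhere allophone [k].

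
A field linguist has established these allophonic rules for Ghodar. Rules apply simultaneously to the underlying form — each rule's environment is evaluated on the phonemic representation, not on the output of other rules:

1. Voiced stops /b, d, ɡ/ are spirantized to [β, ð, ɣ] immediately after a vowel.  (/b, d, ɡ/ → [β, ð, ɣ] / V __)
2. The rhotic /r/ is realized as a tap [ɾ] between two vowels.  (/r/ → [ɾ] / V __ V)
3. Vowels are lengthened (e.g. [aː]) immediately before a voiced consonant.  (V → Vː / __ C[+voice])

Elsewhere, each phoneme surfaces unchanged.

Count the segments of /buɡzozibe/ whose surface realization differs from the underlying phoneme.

5

Segments that undergo a rule: /u/ → [uː] (rule 3); /ɡ/ → [ɣ] (rule 1); /o/ → [oː] (rule 3); /i/ → [iː] (rule 3); /b/ → [β] (rule 1).
All other segments surface unchanged.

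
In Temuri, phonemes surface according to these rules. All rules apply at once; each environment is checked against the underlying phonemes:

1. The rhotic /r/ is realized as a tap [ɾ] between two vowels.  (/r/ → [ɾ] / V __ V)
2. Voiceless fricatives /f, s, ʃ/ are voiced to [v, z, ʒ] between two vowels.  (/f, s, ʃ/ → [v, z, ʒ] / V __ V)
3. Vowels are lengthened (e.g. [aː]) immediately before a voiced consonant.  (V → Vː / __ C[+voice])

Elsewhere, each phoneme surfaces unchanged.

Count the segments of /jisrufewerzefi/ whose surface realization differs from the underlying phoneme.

4

Segments that undergo a rule: /f/ → [v] (rule 2); /e/ → [eː] (rule 3); /e/ → [eː] (rule 3); /f/ → [v] (rule 2).
All other segments surface unchanged.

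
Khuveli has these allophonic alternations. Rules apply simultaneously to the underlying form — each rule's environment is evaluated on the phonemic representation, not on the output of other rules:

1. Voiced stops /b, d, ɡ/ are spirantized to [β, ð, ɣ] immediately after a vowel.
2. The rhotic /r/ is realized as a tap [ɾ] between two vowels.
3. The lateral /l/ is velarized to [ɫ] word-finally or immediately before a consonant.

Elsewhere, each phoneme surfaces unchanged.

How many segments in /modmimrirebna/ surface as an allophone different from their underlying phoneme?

3

Segments that undergo a rule: /d/ → [ð] (rule 1); /r/ → [ɾ] (rule 2); /b/ → [β] (rule 1).
All other segments surface unchanged.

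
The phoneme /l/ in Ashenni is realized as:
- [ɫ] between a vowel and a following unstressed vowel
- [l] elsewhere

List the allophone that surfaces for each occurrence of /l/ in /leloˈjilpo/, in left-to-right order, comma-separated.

Occurrence 1 (position 1): no conditioning environment matches → elsewhere allophone [l].
Occurrence 2 (position 3): between a vowel and a following unstressed vowel → [ɫ].
Occurrence 3 (position 7): no conditioning environment matches → elsewhere allophone [l].

[l], [ɫ], [l]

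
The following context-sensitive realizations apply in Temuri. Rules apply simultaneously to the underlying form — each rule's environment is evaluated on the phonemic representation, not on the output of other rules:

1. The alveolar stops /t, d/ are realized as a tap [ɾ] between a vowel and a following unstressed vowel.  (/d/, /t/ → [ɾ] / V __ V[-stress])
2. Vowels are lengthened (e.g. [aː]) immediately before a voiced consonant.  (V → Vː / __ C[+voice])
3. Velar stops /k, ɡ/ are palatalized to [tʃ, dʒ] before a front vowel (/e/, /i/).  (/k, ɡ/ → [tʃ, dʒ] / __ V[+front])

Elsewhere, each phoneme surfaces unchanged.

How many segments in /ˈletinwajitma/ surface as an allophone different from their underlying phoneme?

3

Segments that undergo a rule: /t/ → [ɾ] (rule 1); /i/ → [iː] (rule 2); /a/ → [aː] (rule 2).
All other segments surface unchanged.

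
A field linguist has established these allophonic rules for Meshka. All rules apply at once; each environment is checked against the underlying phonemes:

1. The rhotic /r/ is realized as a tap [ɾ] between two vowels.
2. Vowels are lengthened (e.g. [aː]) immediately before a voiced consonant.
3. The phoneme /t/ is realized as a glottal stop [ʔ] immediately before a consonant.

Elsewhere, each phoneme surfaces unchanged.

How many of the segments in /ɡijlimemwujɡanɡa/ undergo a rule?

Segments that undergo a rule: /i/ → [iː] (rule 2); /i/ → [iː] (rule 2); /e/ → [eː] (rule 2); /u/ → [uː] (rule 2); /a/ → [aː] (rule 2).
All other segments surface unchanged.

5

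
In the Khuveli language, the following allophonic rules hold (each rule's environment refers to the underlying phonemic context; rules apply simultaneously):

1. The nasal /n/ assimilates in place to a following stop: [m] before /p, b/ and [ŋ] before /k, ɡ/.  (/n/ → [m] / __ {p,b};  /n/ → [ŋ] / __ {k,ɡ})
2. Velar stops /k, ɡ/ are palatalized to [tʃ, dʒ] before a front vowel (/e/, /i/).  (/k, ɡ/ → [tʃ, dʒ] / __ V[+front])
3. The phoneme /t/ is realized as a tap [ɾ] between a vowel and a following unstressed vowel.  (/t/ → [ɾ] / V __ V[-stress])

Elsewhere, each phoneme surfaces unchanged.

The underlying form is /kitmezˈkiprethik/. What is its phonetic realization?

/k/ (word-initial): before a front vowel, so rule 2 applies → [tʃ].
/i/ (between /k/ and /t/): no rule targets it → [i].
/t/ (between /i/ and /m/): rule 3 targets it, but not between a vowel and a following unstressed vowel → unchanged [t].
/m/ (between /t/ and /e/) is unaffected → [m].
/e/ stays [e].
/z/ (between /e/ and /k/) is unaffected → [z].
Rule 2 applies to /k/ (between /z/ and /i/: before a front vowel) → [tʃ].
/i/ stays [i].
/p/ (between /i/ and /r/): no rule targets it → [p].
/r/ stays [r].
/e/ (between /r/ and /t/): no rule targets it → [e].
/t/ (between /e/ and /h/): rule 3 targets it, but not between a vowel and a following unstressed vowel → unchanged [t].
/h/ stays [h].
/i/ stays [i].
/k/ (word-final): rule 2 targets it, but not before a front vowel → unchanged [k].

[tʃitmezˈtʃiprethik]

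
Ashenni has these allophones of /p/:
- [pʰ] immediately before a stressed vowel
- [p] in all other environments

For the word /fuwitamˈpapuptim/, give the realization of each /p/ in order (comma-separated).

Occurrence 1 (position 8): immediately before a stressed vowel → [pʰ].
Occurrence 2 (position 10): no conditioning environment matches → elsewhere allophone [p].
Occurrence 3 (position 12): no conditioning environment matches → elsewhere allophone [p].

[pʰ], [p], [p]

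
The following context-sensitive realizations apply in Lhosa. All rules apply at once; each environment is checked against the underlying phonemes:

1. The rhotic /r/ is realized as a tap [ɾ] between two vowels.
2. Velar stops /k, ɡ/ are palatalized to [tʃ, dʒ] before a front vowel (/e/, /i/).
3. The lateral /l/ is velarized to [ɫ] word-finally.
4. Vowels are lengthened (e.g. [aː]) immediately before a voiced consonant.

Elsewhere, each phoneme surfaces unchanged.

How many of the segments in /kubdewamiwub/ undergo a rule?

Segments that undergo a rule: /u/ → [uː] (rule 4); /e/ → [eː] (rule 4); /a/ → [aː] (rule 4); /i/ → [iː] (rule 4); /u/ → [uː] (rule 4).
All other segments surface unchanged.

5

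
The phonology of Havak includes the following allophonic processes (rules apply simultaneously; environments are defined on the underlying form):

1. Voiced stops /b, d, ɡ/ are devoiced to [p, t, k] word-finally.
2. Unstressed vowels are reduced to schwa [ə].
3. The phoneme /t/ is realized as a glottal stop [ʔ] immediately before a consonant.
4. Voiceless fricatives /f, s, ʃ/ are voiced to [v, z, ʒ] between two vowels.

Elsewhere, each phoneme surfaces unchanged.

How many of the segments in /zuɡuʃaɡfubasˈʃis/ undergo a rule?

Segments that undergo a rule: /u/ → [ə] (rule 2); /u/ → [ə] (rule 2); /ʃ/ → [ʒ] (rule 4); /a/ → [ə] (rule 2); /u/ → [ə] (rule 2); /a/ → [ə] (rule 2).
All other segments surface unchanged.

6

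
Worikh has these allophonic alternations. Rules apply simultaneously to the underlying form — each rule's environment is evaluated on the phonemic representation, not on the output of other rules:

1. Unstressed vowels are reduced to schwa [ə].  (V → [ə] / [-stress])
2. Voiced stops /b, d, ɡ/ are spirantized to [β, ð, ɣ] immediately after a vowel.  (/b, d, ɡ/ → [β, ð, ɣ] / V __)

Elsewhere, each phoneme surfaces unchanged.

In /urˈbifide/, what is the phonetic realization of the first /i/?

[i]

/i/ (between /b/ and /f/) is in the target of rule 1 but the environment (in an unstressed syllable) is not met → [i].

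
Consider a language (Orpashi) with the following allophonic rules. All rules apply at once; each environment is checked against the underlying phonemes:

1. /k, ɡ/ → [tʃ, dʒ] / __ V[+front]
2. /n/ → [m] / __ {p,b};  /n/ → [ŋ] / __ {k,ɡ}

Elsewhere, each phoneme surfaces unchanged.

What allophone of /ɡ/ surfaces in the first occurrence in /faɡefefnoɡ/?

[dʒ]

/ɡ/ (between /a/ and /e/): before a front vowel, so rule 1 applies → [dʒ].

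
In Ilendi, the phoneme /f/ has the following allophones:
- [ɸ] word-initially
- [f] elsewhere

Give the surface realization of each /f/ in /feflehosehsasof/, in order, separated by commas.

Occurrence 1 (position 1): word-initially → [ɸ].
Occurrence 2 (position 3): no conditioning environment matches → elsewhere allophone [f].
Occurrence 3 (position 15): no conditioning environment matches → elsewhere allophone [f].

[ɸ], [f], [f]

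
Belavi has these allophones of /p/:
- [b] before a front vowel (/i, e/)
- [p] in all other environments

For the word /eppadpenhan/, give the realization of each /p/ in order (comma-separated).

[p], [p], [b]

Occurrence 1 (position 2): no conditioning environment matches → elsewhere allophone [p].
Occurrence 2 (position 3): no conditioning environment matches → elsewhere allophone [p].
Occurrence 3 (position 6): before a front vowel (/i, e/) → [b].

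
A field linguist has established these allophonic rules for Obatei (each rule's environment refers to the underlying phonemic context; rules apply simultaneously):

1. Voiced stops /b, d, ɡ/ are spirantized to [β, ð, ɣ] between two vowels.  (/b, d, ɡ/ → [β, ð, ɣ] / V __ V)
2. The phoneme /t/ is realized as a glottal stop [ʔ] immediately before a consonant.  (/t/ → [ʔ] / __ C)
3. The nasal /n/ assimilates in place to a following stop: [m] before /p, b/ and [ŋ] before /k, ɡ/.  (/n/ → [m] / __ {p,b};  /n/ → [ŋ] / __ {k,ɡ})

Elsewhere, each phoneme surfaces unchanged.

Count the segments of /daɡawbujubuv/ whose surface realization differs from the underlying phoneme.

Segments that undergo a rule: /ɡ/ → [ɣ] (rule 1); /b/ → [β] (rule 1).
All other segments surface unchanged.

2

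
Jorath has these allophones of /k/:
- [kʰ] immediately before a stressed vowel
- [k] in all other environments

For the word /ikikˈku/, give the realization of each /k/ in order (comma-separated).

Occurrence 1 (position 2): no conditioning environment matches → elsewhere allophone [k].
Occurrence 2 (position 4): no conditioning environment matches → elsewhere allophone [k].
Occurrence 3 (position 5): immediately before a stressed vowel → [kʰ].

[k], [k], [kʰ]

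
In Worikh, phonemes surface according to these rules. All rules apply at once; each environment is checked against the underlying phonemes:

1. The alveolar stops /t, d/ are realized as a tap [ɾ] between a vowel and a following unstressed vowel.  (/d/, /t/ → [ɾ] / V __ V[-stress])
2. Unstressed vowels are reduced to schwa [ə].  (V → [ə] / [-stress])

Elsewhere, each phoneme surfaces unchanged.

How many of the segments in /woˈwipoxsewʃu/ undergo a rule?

4

Segments that undergo a rule: /o/ → [ə] (rule 2); /o/ → [ə] (rule 2); /e/ → [ə] (rule 2); /u/ → [ə] (rule 2).
All other segments surface unchanged.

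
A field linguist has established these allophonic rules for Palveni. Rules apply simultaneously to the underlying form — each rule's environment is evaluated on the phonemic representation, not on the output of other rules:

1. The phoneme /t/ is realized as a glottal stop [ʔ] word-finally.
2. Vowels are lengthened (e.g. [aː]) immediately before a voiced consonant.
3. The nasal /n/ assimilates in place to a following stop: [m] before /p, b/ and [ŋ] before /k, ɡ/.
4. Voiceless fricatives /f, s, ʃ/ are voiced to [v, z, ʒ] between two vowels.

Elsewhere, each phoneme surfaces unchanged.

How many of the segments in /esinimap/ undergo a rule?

Segments that undergo a rule: /s/ → [z] (rule 4); /i/ → [iː] (rule 2); /i/ → [iː] (rule 2).
All other segments surface unchanged.

3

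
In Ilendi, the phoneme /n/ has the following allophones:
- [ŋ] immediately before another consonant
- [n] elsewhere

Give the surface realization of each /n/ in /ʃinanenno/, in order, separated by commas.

[n], [n], [ŋ], [n]

Occurrence 1 (position 3): no conditioning environment matches → elsewhere allophone [n].
Occurrence 2 (position 5): no conditioning environment matches → elsewhere allophone [n].
Occurrence 3 (position 7): immediately before another consonant → [ŋ].
Occurrence 4 (position 8): no conditioning environment matches → elsewhere allophone [n].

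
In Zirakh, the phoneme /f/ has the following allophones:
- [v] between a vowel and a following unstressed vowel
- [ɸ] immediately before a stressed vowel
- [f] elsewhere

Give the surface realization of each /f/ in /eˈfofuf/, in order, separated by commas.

[ɸ], [v], [f]

Occurrence 1 (position 2): immediately before a stressed vowel → [ɸ].
Occurrence 2 (position 4): between a vowel and a following unstressed vowel → [v].
Occurrence 3 (position 6): no conditioning environment matches → elsewhere allophone [f].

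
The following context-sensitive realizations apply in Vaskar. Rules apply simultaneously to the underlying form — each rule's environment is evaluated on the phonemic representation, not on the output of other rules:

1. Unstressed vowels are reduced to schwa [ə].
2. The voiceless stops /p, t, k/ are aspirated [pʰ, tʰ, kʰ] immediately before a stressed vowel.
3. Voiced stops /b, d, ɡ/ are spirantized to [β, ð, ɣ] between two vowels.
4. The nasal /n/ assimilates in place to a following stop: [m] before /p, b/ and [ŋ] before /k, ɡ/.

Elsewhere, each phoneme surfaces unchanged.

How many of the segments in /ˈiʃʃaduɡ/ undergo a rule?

3

Segments that undergo a rule: /a/ → [ə] (rule 1); /d/ → [ð] (rule 3); /u/ → [ə] (rule 1).
All other segments surface unchanged.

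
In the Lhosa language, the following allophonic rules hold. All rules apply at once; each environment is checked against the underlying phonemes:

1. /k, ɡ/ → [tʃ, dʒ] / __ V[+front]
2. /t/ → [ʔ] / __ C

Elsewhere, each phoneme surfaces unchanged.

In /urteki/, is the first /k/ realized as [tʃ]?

/k/ meets the environment for rule 1 (before a front vowel) → [tʃ].
The actual realization is [tʃ], which matches [tʃ].

Yes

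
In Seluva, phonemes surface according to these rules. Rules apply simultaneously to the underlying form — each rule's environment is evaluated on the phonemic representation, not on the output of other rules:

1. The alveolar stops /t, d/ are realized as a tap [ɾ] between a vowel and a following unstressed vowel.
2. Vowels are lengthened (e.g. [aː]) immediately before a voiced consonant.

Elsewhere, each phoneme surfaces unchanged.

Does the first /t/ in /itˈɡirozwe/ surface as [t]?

Yes

/t/ (between /i/ and /ɡ/) fails the environment for rule 1, so it stays [t].
The actual realization is [t], which matches [t].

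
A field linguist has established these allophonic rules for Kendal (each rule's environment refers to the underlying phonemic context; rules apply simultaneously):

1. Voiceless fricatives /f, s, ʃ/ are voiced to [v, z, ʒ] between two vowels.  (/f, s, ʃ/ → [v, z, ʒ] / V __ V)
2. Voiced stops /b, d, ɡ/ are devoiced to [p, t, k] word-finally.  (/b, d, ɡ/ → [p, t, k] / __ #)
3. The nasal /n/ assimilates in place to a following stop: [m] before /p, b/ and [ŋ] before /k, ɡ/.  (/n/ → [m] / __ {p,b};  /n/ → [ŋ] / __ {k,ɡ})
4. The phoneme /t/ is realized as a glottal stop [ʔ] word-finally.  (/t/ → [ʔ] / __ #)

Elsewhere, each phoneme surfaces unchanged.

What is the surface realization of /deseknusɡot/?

[dezeknusɡoʔ]

/d/ (word-initial) fails the environment for rule 2, so it stays [d].
/e/ stays [e].
Rule 1 applies to /s/ (between /e/ and /e/: between two vowels) → [z].
/e/ — not in any rule's target class → [e].
/k/ — not in any rule's target class → [k].
/n/ — between /k/ and /u/; rule 3 does not apply here → [n].
/u/ (between /n/ and /s/): no rule targets it → [u].
/s/ (between /u/ and /ɡ/): rule 1 targets it, but not between two vowels → unchanged [s].
/ɡ/ — between /s/ and /o/; rule 2 does not apply here → [ɡ].
/o/ stays [o].
/t/ meets the environment for rule 4 (word-finally) → [ʔ].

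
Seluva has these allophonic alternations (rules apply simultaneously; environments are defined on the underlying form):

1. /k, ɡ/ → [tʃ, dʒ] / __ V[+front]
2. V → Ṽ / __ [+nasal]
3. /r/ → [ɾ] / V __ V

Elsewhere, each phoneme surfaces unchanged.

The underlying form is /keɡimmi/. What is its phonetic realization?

[tʃedʒĩmmi]

/k/ meets the environment for rule 1 (before a front vowel) → [tʃ].
/e/ — between /k/ and /ɡ/; rule 2 does not apply here → [e].
/ɡ/ (between /e/ and /i/) occurs before a front vowel → [dʒ] by rule 1.
Rule 2 applies to /i/ (between /ɡ/ and /m/: before a nasal consonant) → [ĩ].
/m/ (between /i/ and /m/) is unaffected → [m].
/m/ — not in any rule's target class → [m].
/i/ — word-final; rule 2 does not apply here → [i].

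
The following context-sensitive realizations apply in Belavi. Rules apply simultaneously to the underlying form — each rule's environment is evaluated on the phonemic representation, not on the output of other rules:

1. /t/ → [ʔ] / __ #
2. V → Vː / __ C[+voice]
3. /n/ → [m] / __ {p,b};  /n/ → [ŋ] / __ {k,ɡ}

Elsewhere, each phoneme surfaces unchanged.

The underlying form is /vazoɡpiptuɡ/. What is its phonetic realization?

[vaːzoːɡpiptuːɡ]

/v/ stays [v].
Rule 2 applies to /a/ (between /v/ and /z/: before a voiced consonant) → [aː].
/z/ — not in any rule's target class → [z].
/o/ — between /z/ and /ɡ/, before a voiced consonant — surfaces as [oː] (rule 2).
/ɡ/ (between /o/ and /p/): no rule targets it → [ɡ].
/p/ — not in any rule's target class → [p].
/i/ (between /p/ and /p/) fails the environment for rule 2, so it stays [i].
/p/ (between /i/ and /t/): no rule targets it → [p].
/t/ — between /p/ and /u/; rule 1 does not apply here → [t].
/u/ meets the environment for rule 2 (before a voiced consonant) → [uː].
/ɡ/ — not in any rule's target class → [ɡ].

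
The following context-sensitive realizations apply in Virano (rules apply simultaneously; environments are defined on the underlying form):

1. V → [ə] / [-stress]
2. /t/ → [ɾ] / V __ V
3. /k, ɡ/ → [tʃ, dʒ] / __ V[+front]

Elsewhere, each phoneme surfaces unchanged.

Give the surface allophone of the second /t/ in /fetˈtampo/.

/t/ — between /t/ and /a/; rule 2 does not apply here → [t].

[t]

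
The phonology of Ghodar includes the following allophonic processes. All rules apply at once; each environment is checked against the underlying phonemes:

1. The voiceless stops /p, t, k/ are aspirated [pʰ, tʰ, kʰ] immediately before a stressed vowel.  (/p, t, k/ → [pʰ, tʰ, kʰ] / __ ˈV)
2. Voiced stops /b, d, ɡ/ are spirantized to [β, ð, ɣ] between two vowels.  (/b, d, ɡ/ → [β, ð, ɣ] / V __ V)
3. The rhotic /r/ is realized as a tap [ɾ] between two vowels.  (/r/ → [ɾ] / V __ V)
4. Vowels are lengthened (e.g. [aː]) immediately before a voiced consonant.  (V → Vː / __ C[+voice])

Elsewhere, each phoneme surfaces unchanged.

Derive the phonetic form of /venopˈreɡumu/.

/v/ (word-initial) is unaffected → [v].
/e/ — between /v/ and /n/, before a voiced consonant — surfaces as [eː] (rule 4).
/n/ (between /e/ and /o/) is unaffected → [n].
/o/ (between /n/ and /p/) is in the target of rule 4 but the environment (before a voiced consonant) is not met → [o].
/p/ (between /o/ and /r/) is in the target of rule 1 but the environment (immediately before a stressed vowel) is not met → [p].
/r/ — between /p/ and /e/; rule 3 does not apply here → [r].
/e/ (between /r/ and /ɡ/) occurs before a voiced consonant → [eː] by rule 4.
/ɡ/ (between /e/ and /u/): between two vowels, so rule 2 applies → [ɣ].
/u/ — between /ɡ/ and /m/, before a voiced consonant — surfaces as [uː] (rule 4).
/m/ (between /u/ and /u/) is unaffected → [m].
/u/ (word-final): rule 4 targets it, but not before a voiced consonant → unchanged [u].

[veːnopˈreːɣuːmu]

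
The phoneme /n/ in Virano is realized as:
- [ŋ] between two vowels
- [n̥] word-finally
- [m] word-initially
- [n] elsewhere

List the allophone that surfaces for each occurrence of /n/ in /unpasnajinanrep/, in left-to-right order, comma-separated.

Occurrence 1 (position 2): no conditioning environment matches → elsewhere allophone [n].
Occurrence 2 (position 6): no conditioning environment matches → elsewhere allophone [n].
Occurrence 3 (position 10): between two vowels → [ŋ].
Occurrence 4 (position 12): no conditioning environment matches → elsewhere allophone [n].

[n], [n], [ŋ], [n]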